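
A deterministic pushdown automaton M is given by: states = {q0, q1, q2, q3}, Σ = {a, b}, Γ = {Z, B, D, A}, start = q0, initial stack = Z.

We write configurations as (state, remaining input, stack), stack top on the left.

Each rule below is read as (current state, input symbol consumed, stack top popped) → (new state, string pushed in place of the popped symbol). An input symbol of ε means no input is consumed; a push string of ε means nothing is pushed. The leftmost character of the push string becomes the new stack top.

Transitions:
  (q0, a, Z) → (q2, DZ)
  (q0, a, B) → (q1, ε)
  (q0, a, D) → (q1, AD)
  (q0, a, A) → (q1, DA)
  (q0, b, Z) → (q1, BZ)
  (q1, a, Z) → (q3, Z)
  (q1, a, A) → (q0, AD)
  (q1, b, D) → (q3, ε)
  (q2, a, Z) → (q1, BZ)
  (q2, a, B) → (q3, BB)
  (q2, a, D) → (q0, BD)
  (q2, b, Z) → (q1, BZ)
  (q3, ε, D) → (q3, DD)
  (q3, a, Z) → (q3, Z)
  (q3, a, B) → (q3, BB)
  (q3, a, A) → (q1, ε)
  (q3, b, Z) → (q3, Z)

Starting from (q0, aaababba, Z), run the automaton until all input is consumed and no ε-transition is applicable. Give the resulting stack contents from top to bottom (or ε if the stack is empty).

(q0, aaababba, Z)
  read a, top Z: go to q2, push DZ → (q2, aababba, DZ)
  read a, top D: go to q0, push BD → (q0, ababba, BDZ)
  read a, top B: go to q1, push ε → (q1, babba, DZ)
  read b, top D: go to q3, push ε → (q3, abba, Z)
  read a, top Z: go to q3, push Z → (q3, bba, Z)
  read b, top Z: go to q3, push Z → (q3, ba, Z)
  read b, top Z: go to q3, push Z → (q3, a, Z)
  read a, top Z: go to q3, push Z → (q3, ε, Z)
All input consumed in state q3 with stack Z.

Z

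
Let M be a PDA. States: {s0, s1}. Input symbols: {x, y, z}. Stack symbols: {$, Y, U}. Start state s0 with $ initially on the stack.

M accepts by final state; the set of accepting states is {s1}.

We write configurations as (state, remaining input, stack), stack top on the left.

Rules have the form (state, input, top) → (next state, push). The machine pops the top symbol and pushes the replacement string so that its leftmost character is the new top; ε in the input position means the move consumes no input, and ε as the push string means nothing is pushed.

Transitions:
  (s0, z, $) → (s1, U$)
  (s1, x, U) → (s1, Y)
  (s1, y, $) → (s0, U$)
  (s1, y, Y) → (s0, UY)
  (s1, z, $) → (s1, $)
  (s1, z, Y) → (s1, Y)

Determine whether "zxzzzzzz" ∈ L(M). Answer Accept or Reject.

Accept

One accepting computation: (s0, zxzzzzzz, $) ⊢ (s1, xzzzzzz, U$) ⊢ (s1, zzzzzz, Y$) ⊢ (s1, zzzzz, Y$) ⊢ (s1, zzzz, Y$) ⊢ (s1, zzz, Y$) ⊢ (s1, zz, Y$) ⊢ (s1, z, Y$) ⊢ (s1, ε, Y$)
All input consumed and state s1 ∈ F.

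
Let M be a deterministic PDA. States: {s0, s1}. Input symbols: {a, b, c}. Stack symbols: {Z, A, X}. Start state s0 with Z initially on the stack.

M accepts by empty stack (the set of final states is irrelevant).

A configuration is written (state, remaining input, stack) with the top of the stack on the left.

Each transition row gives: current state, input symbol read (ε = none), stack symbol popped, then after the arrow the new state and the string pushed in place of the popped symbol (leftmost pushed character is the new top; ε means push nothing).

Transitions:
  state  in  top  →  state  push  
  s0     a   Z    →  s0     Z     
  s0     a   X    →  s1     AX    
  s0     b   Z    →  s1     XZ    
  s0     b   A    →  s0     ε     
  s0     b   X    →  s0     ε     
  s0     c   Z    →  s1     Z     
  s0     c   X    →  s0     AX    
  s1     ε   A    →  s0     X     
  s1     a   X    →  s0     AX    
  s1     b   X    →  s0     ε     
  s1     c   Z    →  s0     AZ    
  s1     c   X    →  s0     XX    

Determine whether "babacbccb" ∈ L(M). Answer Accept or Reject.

(s0, babacbccb, Z)
  read b, top Z: go to s1, push XZ → (s1, abacbccb, XZ)
  read a, top X: go to s0, push AX → (s0, bacbccb, AXZ)
  read b, top A: go to s0, push ε → (s0, acbccb, XZ)
  read a, top X: go to s1, push AX → (s1, cbccb, AXZ)
  ε-move, top A: go to s0, push X → (s0, cbccb, XXZ)
  read c, top X: go to s0, push AX → (s0, bccb, AXXZ)
  read b, top A: go to s0, push ε → (s0, ccb, XXZ)
  read c, top X: go to s0, push AX → (s0, cb, AXXZ)
No transition applies at (s0, cb, AXXZ); input not fully consumed.

Reject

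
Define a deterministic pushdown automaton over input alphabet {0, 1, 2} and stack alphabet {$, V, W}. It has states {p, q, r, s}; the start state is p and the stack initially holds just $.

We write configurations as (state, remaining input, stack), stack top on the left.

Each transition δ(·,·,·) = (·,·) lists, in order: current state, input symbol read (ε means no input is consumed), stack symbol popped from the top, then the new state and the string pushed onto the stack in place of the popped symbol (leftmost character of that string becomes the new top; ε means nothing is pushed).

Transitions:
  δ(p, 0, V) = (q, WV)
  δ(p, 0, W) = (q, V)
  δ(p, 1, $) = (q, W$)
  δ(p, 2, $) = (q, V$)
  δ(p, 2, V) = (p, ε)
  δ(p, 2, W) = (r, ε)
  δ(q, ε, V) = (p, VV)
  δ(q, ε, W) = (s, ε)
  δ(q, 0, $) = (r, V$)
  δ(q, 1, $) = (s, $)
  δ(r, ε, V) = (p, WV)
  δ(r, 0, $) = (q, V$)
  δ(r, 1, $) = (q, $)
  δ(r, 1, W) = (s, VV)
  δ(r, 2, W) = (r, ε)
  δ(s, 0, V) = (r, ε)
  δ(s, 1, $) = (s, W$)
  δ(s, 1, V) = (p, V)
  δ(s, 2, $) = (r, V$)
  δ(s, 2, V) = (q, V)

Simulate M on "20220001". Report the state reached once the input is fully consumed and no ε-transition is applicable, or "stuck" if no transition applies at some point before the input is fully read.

stuck

(p, 20220001, $) ⊢ (q, 0220001, V$) ⊢ (p, 0220001, VV$) ⊢ (q, 220001, WVV$) ⊢ (s, 220001, VV$) ⊢ (q, 20001, VV$) ⊢ (p, 20001, VVV$) ⊢ (p, 0001, VV$) ⊢ (q, 001, WVV$) ⊢ (s, 001, VV$) ⊢ (r, 01, V$) ⊢ (p, 01, WV$) ⊢ (q, 1, VV$) ⊢ (p, 1, VVV$)
No transition for (p, 1, top V); M blocks with input 1 remaining.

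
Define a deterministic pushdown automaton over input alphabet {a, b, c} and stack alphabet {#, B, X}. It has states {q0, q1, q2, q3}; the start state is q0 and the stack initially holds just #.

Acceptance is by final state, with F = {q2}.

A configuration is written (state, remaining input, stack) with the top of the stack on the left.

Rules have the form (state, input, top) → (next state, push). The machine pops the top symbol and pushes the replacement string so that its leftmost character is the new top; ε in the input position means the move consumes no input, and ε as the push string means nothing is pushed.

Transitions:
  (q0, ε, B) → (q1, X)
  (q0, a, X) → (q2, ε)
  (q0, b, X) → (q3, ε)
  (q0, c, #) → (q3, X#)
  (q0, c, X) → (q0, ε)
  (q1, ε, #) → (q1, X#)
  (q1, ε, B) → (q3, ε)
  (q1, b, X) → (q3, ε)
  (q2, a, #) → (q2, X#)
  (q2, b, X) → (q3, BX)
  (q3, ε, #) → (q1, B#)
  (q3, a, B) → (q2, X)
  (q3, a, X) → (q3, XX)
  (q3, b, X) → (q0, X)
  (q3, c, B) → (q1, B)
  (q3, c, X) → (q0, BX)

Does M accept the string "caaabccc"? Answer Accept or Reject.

Reject

(q0, caaabccc, #)
  read c, top #: go to q3, push X# → (q3, aaabccc, X#)
  read a, top X: go to q3, push XX → (q3, aabccc, XX#)
  read a, top X: go to q3, push XX → (q3, abccc, XXX#)
  read a, top X: go to q3, push XX → (q3, bccc, XXXX#)
  read b, top X: go to q0, push X → (q0, ccc, XXXX#)
  read c, top X: go to q0, push ε → (q0, cc, XXX#)
  read c, top X: go to q0, push ε → (q0, c, XX#)
  read c, top X: go to q0, push ε → (q0, ε, X#)
All input consumed; state q0 ∉ F and no further ε-move applies.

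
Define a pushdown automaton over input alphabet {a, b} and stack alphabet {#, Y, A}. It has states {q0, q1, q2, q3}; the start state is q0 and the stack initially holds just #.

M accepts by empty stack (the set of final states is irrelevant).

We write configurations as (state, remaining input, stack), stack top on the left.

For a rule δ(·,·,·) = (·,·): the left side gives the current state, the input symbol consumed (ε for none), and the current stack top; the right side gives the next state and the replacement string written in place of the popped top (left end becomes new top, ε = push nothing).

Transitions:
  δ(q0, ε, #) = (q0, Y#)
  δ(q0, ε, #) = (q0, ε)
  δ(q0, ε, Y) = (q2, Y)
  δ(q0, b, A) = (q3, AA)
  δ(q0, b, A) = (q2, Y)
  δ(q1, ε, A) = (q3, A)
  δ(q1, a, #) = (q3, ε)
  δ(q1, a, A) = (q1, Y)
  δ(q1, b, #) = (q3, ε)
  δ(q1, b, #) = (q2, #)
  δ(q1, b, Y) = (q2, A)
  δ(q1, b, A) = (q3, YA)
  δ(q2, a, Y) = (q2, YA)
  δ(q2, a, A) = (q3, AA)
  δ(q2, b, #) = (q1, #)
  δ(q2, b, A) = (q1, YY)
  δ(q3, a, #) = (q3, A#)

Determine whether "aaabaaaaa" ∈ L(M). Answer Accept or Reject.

No computation consumes all input and empties the stack.

Reject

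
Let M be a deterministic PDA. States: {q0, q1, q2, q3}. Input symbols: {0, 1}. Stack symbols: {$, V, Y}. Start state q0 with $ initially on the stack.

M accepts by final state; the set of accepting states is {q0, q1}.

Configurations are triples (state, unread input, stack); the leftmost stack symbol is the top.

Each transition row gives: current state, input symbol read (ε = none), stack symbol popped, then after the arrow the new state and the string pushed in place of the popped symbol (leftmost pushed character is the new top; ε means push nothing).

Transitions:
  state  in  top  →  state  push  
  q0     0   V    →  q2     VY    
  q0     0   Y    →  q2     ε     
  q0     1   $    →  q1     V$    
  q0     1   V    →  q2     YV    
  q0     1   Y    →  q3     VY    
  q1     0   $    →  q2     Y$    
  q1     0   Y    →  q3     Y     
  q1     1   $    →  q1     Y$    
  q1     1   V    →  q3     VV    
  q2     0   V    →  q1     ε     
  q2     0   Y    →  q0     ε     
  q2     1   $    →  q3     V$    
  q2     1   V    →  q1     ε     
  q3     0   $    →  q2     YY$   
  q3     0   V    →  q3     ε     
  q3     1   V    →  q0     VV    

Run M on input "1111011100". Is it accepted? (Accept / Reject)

Reject

(q0, 1111011100, $)
  read 1, top $: go to q1, push V$ → (q1, 111011100, V$)
  read 1, top V: go to q3, push VV → (q3, 11011100, VV$)
  read 1, top V: go to q0, push VV → (q0, 1011100, VVV$)
  read 1, top V: go to q2, push YV → (q2, 011100, YVVV$)
  read 0, top Y: go to q0, push ε → (q0, 11100, VVV$)
  read 1, top V: go to q2, push YV → (q2, 1100, YVVV$)
No transition applies at (q2, 1100, YVVV$); input not fully consumed.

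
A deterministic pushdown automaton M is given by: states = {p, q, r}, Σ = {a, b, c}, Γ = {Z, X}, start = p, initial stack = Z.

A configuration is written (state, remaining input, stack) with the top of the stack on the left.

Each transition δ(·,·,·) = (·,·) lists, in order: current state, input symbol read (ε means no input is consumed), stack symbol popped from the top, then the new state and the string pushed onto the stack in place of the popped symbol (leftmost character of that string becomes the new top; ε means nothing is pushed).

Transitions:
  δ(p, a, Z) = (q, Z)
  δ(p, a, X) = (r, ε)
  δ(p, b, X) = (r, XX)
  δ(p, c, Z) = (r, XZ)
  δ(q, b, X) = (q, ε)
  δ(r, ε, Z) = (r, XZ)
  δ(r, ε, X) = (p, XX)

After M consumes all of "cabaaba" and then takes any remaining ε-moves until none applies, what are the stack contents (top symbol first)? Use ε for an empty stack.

(p, cabaaba, Z) ⊢ (r, abaaba, XZ) ⊢ (p, abaaba, XXZ) ⊢ (r, baaba, XZ) ⊢ (p, baaba, XXZ) ⊢ (r, aaba, XXXZ) ⊢ (p, aaba, XXXXZ) ⊢ (r, aba, XXXZ) ⊢ (p, aba, XXXXZ) ⊢ (r, ba, XXXZ) ⊢ (p, ba, XXXXZ) ⊢ (r, a, XXXXXZ) ⊢ (p, a, XXXXXXZ) ⊢ (r, ε, XXXXXZ) ⊢ (p, ε, XXXXXXZ)
All input consumed in state p with stack XXXXXXZ.

XXXXXXZ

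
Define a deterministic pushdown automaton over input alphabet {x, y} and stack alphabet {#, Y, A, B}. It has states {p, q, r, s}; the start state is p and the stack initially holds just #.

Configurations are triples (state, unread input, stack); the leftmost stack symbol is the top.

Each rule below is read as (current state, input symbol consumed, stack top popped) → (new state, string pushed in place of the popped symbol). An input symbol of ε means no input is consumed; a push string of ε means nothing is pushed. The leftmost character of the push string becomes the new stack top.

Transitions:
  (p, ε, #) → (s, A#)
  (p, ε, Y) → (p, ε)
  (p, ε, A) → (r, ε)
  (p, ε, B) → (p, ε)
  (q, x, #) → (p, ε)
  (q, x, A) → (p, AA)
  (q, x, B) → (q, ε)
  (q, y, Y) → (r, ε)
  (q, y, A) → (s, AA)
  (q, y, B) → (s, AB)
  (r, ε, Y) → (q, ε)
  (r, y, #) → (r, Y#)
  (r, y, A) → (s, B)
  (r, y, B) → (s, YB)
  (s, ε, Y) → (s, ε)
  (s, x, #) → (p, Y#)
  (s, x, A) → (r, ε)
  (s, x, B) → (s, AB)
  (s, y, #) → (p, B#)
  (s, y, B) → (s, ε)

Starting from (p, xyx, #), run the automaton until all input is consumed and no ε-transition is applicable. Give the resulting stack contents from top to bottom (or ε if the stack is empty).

(p, xyx, #)
  ε-move, top #: go to s, push A# → (s, xyx, A#)
  read x, top A: go to r, push ε → (r, yx, #)
  read y, top #: go to r, push Y# → (r, x, Y#)
  ε-move, top Y: go to q, push ε → (q, x, #)
  read x, top #: go to p, push ε → (p, ε, ε)
All input consumed in state p with stack ε.

ε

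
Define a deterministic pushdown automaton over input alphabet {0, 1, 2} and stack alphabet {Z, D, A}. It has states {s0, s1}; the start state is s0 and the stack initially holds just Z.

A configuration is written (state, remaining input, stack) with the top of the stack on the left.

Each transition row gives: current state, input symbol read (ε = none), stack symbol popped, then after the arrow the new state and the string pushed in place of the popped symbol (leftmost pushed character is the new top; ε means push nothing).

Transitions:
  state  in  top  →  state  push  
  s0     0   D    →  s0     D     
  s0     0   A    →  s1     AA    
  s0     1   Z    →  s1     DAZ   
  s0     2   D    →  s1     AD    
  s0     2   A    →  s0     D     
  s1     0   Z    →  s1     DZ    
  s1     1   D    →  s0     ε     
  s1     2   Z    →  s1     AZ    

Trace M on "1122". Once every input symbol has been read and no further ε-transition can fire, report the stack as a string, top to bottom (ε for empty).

(s0, 1122, Z)
  read 1, top Z: go to s1, push DAZ → (s1, 122, DAZ)
  read 1, top D: go to s0, push ε → (s0, 22, AZ)
  read 2, top A: go to s0, push D → (s0, 2, DZ)
  read 2, top D: go to s1, push AD → (s1, ε, ADZ)
All input consumed in state s1 with stack ADZ.

ADZ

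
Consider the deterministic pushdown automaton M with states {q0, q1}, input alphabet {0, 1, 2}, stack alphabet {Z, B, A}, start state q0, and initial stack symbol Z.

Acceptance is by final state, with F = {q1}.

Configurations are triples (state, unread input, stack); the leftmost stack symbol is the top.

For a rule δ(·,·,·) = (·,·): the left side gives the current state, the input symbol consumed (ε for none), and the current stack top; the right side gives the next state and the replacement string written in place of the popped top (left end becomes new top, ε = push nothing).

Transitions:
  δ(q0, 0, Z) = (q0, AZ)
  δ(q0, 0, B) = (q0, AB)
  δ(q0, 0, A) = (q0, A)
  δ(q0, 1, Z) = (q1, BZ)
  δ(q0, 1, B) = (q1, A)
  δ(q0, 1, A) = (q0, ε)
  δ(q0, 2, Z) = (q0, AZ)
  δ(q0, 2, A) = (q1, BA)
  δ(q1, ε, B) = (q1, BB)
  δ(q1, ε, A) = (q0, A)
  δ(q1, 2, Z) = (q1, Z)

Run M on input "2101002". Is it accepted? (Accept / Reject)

Accept

(q0, 2101002, Z)
  read 2, top Z: go to q0, push AZ → (q0, 101002, AZ)
  read 1, top A: go to q0, push ε → (q0, 01002, Z)
  read 0, top Z: go to q0, push AZ → (q0, 1002, AZ)
  read 1, top A: go to q0, push ε → (q0, 002, Z)
  read 0, top Z: go to q0, push AZ → (q0, 02, AZ)
  read 0, top A: go to q0, push A → (q0, 2, AZ)
  read 2, top A: go to q1, push BA → (q1, ε, BAZ)
All input consumed; state q1 ∈ F.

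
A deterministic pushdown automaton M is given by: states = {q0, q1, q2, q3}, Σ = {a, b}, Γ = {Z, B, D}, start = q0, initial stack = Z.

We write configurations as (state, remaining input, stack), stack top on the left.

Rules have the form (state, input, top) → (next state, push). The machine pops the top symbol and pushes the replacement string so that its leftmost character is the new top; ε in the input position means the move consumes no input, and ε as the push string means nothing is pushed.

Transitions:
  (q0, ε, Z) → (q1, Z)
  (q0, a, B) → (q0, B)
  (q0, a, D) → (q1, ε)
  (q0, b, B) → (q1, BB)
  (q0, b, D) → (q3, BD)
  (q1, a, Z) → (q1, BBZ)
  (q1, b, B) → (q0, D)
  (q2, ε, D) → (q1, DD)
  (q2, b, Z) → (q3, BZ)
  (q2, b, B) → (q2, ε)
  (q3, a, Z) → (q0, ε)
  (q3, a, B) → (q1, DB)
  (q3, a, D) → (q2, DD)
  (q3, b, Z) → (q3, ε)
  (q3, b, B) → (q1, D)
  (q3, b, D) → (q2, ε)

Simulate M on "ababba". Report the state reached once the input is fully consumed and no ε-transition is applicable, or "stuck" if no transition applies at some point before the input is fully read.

(q0, ababba, Z)
  ε-move, top Z: go to q1, push Z → (q1, ababba, Z)
  read a, top Z: go to q1, push BBZ → (q1, babba, BBZ)
  read b, top B: go to q0, push D → (q0, abba, DBZ)
  read a, top D: go to q1, push ε → (q1, bba, BZ)
  read b, top B: go to q0, push D → (q0, ba, DZ)
  read b, top D: go to q3, push BD → (q3, a, BDZ)
  read a, top B: go to q1, push DB → (q1, ε, DBDZ)
All input consumed; M is in state q1.

q1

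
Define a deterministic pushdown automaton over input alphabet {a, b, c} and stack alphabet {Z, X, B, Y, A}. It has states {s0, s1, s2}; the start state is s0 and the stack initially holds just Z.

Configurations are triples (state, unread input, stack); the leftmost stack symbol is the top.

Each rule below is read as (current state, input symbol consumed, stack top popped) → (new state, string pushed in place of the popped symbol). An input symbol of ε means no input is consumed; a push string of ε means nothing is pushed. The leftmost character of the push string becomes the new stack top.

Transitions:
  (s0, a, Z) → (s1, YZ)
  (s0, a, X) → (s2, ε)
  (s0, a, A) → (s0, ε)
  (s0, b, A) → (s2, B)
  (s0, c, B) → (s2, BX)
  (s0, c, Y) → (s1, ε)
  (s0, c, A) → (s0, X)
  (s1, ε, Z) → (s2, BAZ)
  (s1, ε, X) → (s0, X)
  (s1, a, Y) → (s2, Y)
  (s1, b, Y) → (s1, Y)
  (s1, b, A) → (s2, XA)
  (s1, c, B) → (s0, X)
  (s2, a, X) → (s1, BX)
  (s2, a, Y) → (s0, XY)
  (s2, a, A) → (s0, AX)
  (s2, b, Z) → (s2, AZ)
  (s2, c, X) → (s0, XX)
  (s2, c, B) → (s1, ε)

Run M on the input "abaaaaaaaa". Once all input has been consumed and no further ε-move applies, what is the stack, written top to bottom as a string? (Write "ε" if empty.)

(s0, abaaaaaaaa, Z)
  read a, top Z: go to s1, push YZ → (s1, baaaaaaaa, YZ)
  read b, top Y: go to s1, push Y → (s1, aaaaaaaa, YZ)
  read a, top Y: go to s2, push Y → (s2, aaaaaaa, YZ)
  read a, top Y: go to s0, push XY → (s0, aaaaaa, XYZ)
  read a, top X: go to s2, push ε → (s2, aaaaa, YZ)
  read a, top Y: go to s0, push XY → (s0, aaaa, XYZ)
  read a, top X: go to s2, push ε → (s2, aaa, YZ)
  read a, top Y: go to s0, push XY → (s0, aa, XYZ)
  read a, top X: go to s2, push ε → (s2, a, YZ)
  read a, top Y: go to s0, push XY → (s0, ε, XYZ)
All input consumed in state s0 with stack XYZ.

XYZ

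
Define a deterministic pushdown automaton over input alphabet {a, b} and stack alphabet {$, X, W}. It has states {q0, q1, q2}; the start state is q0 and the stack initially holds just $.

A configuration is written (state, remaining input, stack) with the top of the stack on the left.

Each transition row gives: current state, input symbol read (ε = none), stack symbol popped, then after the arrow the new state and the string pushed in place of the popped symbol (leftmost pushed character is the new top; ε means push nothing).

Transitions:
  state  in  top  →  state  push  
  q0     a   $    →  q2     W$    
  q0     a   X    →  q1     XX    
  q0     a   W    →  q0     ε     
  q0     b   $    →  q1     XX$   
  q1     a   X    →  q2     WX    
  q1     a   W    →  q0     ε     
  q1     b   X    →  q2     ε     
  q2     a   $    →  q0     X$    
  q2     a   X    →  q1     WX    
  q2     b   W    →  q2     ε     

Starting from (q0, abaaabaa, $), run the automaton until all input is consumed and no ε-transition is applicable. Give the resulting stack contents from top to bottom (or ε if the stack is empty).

XX$

(q0, abaaabaa, $)
  read a, top $: go to q2, push W$ → (q2, baaabaa, W$)
  read b, top W: go to q2, push ε → (q2, aaabaa, $)
  read a, top $: go to q0, push X$ → (q0, aabaa, X$)
  read a, top X: go to q1, push XX → (q1, abaa, XX$)
  read a, top X: go to q2, push WX → (q2, baa, WXX$)
  read b, top W: go to q2, push ε → (q2, aa, XX$)
  read a, top X: go to q1, push WX → (q1, a, WXX$)
  read a, top W: go to q0, push ε → (q0, ε, XX$)
All input consumed in state q0 with stack XX$.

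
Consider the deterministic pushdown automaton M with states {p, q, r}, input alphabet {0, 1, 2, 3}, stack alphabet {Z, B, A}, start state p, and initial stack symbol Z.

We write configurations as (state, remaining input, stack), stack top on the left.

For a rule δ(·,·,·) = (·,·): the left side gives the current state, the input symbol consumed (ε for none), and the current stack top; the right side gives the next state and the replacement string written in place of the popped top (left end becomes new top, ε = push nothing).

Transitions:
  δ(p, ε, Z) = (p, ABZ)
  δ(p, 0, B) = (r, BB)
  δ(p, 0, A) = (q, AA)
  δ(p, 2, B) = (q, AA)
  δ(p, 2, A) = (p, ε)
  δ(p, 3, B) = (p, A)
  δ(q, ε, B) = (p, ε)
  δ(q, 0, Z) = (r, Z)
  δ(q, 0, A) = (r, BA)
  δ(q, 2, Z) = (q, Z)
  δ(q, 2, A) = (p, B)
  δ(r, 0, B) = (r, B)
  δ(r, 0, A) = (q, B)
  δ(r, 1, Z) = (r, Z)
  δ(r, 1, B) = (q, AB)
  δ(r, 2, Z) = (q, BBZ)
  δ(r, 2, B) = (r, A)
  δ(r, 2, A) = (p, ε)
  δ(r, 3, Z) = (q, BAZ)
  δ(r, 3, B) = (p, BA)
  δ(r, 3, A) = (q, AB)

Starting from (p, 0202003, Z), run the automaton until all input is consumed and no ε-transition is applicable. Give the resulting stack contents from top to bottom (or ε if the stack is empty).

BABABZ

(p, 0202003, Z)
  ε-move, top Z: go to p, push ABZ → (p, 0202003, ABZ)
  read 0, top A: go to q, push AA → (q, 202003, AABZ)
  read 2, top A: go to p, push B → (p, 02003, BABZ)
  read 0, top B: go to r, push BB → (r, 2003, BBABZ)
  read 2, top B: go to r, push A → (r, 003, ABABZ)
  read 0, top A: go to q, push B → (q, 03, BBABZ)
  ε-move, top B: go to p, push ε → (p, 03, BABZ)
  read 0, top B: go to r, push BB → (r, 3, BBABZ)
  read 3, top B: go to p, push BA → (p, ε, BABABZ)
All input consumed in state p with stack BABABZ.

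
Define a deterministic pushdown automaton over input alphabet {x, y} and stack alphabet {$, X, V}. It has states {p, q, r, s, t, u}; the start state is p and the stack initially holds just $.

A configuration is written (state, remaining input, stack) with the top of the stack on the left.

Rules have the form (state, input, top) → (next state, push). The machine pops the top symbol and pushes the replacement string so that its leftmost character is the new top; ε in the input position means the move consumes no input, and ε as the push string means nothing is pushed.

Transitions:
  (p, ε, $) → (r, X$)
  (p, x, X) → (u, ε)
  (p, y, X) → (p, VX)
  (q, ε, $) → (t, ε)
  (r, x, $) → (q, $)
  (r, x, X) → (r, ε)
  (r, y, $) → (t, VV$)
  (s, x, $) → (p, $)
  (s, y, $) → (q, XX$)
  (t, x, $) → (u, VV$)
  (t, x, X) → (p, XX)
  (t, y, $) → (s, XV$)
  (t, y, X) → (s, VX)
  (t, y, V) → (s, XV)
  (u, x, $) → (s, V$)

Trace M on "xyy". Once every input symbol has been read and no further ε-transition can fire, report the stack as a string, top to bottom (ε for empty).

XVV$

(p, xyy, $) ⊢ (r, xyy, X$) ⊢ (r, yy, $) ⊢ (t, y, VV$) ⊢ (s, ε, XVV$)
All input consumed in state s with stack XVV$.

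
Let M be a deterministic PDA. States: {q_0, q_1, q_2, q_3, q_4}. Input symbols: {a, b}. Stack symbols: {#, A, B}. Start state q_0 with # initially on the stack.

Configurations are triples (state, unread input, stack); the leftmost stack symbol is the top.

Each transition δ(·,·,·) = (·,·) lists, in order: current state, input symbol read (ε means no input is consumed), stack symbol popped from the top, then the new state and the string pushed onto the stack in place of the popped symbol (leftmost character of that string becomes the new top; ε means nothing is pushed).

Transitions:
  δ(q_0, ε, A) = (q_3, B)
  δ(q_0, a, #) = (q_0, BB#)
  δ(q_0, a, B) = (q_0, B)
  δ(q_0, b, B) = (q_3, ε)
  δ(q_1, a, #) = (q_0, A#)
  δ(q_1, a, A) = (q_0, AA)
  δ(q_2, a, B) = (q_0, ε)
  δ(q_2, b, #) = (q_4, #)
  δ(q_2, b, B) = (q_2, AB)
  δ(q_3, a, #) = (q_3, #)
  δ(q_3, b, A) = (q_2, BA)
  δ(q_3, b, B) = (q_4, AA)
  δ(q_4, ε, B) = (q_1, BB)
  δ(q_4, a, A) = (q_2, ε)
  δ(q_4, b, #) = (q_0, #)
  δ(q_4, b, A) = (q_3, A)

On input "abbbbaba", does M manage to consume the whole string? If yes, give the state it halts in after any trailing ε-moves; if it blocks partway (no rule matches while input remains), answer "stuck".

q_2

(q_0, abbbbaba, #)
  read a, top #: go to q_0, push BB# → (q_0, bbbbaba, BB#)
  read b, top B: go to q_3, push ε → (q_3, bbbaba, B#)
  read b, top B: go to q_4, push AA → (q_4, bbaba, AA#)
  read b, top A: go to q_3, push A → (q_3, baba, AA#)
  read b, top A: go to q_2, push BA → (q_2, aba, BAA#)
  read a, top B: go to q_0, push ε → (q_0, ba, AA#)
  ε-move, top A: go to q_3, push B → (q_3, ba, BA#)
  read b, top B: go to q_4, push AA → (q_4, a, AAA#)
  read a, top A: go to q_2, push ε → (q_2, ε, AA#)
All input consumed; M is in state q_2.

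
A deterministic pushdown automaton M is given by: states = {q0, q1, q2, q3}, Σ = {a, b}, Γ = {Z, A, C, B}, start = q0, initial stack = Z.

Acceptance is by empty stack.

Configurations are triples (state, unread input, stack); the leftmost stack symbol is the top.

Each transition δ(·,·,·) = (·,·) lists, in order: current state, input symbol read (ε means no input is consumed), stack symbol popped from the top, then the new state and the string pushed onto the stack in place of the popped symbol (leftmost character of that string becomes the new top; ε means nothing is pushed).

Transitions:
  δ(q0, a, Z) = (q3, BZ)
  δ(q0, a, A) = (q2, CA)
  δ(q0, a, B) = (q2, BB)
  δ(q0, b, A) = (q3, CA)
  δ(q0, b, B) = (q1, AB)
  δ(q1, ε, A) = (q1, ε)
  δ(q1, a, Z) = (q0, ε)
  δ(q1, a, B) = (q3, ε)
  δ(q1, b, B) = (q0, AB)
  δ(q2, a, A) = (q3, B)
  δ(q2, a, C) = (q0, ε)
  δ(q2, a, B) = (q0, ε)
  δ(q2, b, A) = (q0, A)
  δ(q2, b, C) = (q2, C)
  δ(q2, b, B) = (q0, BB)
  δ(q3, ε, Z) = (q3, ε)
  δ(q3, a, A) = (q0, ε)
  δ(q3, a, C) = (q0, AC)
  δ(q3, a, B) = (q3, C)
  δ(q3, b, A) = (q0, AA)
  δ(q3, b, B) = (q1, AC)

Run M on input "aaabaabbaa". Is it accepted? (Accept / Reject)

Reject

(q0, aaabaabbaa, Z) ⊢ (q3, aabaabbaa, BZ) ⊢ (q3, abaabbaa, CZ) ⊢ (q0, baabbaa, ACZ) ⊢ (q3, aabbaa, CACZ) ⊢ (q0, abbaa, ACACZ) ⊢ (q2, bbaa, CACACZ) ⊢ (q2, baa, CACACZ) ⊢ (q2, aa, CACACZ) ⊢ (q0, a, ACACZ) ⊢ (q2, ε, CACACZ)
All input consumed; stack is CACACZ, not empty, and no further ε-move applies.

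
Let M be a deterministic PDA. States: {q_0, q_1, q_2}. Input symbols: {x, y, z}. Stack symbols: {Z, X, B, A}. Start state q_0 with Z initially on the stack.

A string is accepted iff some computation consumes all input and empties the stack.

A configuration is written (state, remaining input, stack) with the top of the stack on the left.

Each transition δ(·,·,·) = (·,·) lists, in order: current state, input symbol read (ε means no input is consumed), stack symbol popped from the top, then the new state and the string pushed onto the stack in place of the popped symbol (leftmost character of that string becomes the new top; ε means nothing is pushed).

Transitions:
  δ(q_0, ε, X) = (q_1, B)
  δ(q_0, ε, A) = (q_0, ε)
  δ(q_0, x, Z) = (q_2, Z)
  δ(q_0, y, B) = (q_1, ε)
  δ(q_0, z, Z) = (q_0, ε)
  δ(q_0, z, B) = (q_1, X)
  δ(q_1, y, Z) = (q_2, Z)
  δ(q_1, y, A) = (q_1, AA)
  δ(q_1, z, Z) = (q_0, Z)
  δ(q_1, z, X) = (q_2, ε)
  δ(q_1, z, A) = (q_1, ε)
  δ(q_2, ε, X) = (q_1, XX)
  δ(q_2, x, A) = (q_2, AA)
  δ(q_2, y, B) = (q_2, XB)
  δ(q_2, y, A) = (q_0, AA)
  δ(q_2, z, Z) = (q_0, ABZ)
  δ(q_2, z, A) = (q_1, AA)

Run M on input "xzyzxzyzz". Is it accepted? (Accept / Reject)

Accept

(q_0, xzyzxzyzz, Z)
  read x, top Z: go to q_2, push Z → (q_2, zyzxzyzz, Z)
  read z, top Z: go to q_0, push ABZ → (q_0, yzxzyzz, ABZ)
  ε-move, top A: go to q_0, push ε → (q_0, yzxzyzz, BZ)
  read y, top B: go to q_1, push ε → (q_1, zxzyzz, Z)
  read z, top Z: go to q_0, push Z → (q_0, xzyzz, Z)
  read x, top Z: go to q_2, push Z → (q_2, zyzz, Z)
  read z, top Z: go to q_0, push ABZ → (q_0, yzz, ABZ)
  ε-move, top A: go to q_0, push ε → (q_0, yzz, BZ)
  read y, top B: go to q_1, push ε → (q_1, zz, Z)
  read z, top Z: go to q_0, push Z → (q_0, z, Z)
  read z, top Z: go to q_0, push ε → (q_0, ε, ε)
All input consumed and the stack is empty.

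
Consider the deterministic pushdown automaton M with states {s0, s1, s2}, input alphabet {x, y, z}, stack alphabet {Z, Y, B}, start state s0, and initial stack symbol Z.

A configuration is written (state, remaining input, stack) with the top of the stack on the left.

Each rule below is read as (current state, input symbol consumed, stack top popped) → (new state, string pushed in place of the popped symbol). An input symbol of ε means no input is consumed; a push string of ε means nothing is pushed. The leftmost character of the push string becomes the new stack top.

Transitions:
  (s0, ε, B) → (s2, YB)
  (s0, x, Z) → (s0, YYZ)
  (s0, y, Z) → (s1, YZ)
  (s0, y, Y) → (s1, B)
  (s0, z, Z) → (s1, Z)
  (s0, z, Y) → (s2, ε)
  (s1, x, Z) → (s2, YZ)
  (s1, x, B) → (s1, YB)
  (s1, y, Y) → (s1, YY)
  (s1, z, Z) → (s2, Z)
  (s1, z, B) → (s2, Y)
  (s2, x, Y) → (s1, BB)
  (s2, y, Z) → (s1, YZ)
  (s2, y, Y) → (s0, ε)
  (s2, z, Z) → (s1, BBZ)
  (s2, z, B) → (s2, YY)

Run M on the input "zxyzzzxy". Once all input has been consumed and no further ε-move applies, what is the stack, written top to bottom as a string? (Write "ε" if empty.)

(s0, zxyzzzxy, Z) ⊢ (s1, xyzzzxy, Z) ⊢ (s2, yzzzxy, YZ) ⊢ (s0, zzzxy, Z) ⊢ (s1, zzxy, Z) ⊢ (s2, zxy, Z) ⊢ (s1, xy, BBZ) ⊢ (s1, y, YBBZ) ⊢ (s1, ε, YYBBZ)
All input consumed in state s1 with stack YYBBZ.

YYBBZ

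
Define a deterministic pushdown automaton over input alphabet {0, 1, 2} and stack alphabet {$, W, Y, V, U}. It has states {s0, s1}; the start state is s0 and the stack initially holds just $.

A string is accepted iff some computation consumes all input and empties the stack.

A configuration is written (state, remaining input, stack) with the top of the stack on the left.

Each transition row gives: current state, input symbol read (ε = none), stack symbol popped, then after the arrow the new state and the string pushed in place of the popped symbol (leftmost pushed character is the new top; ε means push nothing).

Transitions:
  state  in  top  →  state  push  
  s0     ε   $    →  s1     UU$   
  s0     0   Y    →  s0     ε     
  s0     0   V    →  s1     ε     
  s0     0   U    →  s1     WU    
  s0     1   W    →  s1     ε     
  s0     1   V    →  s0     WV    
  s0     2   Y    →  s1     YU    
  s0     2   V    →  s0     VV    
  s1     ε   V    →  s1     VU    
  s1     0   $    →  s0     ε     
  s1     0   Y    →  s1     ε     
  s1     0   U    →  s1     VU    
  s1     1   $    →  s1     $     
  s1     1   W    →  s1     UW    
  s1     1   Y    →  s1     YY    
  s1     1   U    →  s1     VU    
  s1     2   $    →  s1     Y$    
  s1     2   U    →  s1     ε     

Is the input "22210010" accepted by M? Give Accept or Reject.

Accept

(s0, 22210010, $) ⊢ (s1, 22210010, UU$) ⊢ (s1, 2210010, U$) ⊢ (s1, 210010, $) ⊢ (s1, 10010, Y$) ⊢ (s1, 0010, YY$) ⊢ (s1, 010, Y$) ⊢ (s1, 10, $) ⊢ (s1, 0, $) ⊢ (s0, ε, ε)
All input consumed and the stack is empty.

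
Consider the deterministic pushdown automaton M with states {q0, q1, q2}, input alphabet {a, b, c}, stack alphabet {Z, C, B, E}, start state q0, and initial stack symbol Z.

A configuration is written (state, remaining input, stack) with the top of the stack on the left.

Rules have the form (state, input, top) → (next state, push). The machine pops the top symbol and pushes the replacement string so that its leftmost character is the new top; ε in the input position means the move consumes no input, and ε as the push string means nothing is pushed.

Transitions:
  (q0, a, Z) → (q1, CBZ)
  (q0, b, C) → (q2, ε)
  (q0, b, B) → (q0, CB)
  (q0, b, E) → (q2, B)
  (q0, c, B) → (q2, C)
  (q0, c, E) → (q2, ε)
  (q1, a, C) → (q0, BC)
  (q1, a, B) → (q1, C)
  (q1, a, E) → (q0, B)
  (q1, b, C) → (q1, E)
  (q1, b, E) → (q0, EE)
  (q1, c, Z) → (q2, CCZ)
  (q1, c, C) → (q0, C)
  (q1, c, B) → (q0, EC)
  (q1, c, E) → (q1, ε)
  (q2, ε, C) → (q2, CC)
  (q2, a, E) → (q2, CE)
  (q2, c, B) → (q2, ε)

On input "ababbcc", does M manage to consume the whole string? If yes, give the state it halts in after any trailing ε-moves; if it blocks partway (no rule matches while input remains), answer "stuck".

(q0, ababbcc, Z)
  read a, top Z: go to q1, push CBZ → (q1, babbcc, CBZ)
  read b, top C: go to q1, push E → (q1, abbcc, EBZ)
  read a, top E: go to q0, push B → (q0, bbcc, BBZ)
  read b, top B: go to q0, push CB → (q0, bcc, CBBZ)
  read b, top C: go to q2, push ε → (q2, cc, BBZ)
  read c, top B: go to q2, push ε → (q2, c, BZ)
  read c, top B: go to q2, push ε → (q2, ε, Z)
All input consumed; M is in state q2.

q2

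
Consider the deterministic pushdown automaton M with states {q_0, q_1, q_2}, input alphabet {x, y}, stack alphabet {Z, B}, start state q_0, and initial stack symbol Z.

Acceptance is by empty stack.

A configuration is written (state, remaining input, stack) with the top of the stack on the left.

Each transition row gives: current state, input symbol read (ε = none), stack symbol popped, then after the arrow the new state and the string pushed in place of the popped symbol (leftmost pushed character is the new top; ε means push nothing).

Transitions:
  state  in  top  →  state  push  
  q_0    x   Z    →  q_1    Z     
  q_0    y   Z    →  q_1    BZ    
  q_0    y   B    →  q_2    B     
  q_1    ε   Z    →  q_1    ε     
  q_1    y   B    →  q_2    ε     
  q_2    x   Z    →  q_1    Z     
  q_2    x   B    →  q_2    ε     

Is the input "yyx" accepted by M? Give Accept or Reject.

(q_0, yyx, Z)
  read y, top Z: go to q_1, push BZ → (q_1, yx, BZ)
  read y, top B: go to q_2, push ε → (q_2, x, Z)
  read x, top Z: go to q_1, push Z → (q_1, ε, Z)
  ε-move, top Z: go to q_1, push ε → (q_1, ε, ε)
All input consumed and the stack is empty.

Accept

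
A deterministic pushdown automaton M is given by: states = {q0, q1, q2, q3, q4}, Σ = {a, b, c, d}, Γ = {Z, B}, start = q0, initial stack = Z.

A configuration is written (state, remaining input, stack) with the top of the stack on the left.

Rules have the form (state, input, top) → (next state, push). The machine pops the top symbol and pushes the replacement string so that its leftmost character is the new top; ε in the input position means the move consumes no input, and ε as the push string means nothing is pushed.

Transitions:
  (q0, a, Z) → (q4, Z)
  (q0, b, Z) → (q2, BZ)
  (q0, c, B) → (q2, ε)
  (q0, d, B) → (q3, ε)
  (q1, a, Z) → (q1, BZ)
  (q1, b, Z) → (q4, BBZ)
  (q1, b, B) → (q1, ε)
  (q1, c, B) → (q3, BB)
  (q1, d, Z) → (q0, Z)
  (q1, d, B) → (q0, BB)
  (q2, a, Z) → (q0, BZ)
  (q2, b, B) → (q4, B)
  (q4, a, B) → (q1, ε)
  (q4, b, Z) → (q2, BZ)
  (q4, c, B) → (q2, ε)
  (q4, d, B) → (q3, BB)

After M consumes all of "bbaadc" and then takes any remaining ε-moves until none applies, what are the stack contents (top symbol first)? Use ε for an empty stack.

BZ

(q0, bbaadc, Z)
  read b, top Z: go to q2, push BZ → (q2, baadc, BZ)
  read b, top B: go to q4, push B → (q4, aadc, BZ)
  read a, top B: go to q1, push ε → (q1, adc, Z)
  read a, top Z: go to q1, push BZ → (q1, dc, BZ)
  read d, top B: go to q0, push BB → (q0, c, BBZ)
  read c, top B: go to q2, push ε → (q2, ε, BZ)
All input consumed in state q2 with stack BZ.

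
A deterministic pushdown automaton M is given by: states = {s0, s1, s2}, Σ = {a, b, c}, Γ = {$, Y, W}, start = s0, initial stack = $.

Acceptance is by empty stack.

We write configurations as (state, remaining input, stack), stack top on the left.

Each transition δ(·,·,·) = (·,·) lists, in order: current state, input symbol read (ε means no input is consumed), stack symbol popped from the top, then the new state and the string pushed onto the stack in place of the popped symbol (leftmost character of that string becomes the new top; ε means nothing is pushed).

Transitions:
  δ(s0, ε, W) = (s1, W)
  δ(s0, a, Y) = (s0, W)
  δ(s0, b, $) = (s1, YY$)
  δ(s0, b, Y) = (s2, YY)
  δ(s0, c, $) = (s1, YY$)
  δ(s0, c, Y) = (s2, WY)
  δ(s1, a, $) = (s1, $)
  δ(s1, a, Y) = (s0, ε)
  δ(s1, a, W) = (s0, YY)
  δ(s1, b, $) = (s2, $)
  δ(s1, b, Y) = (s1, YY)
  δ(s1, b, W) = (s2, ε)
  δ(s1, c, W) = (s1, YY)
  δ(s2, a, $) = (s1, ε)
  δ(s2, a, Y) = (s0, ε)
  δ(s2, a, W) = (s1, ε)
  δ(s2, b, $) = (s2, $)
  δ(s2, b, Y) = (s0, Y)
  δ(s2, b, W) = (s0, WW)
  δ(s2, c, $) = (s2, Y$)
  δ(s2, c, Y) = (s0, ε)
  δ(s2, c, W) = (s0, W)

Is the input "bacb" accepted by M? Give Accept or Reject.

(s0, bacb, $)
  read b, top $: go to s1, push YY$ → (s1, acb, YY$)
  read a, top Y: go to s0, push ε → (s0, cb, Y$)
  read c, top Y: go to s2, push WY → (s2, b, WY$)
  read b, top W: go to s0, push WW → (s0, ε, WWY$)
  ε-move, top W: go to s1, push W → (s1, ε, WWY$)
All input consumed; stack is WWY$, not empty, and no further ε-move applies.

Reject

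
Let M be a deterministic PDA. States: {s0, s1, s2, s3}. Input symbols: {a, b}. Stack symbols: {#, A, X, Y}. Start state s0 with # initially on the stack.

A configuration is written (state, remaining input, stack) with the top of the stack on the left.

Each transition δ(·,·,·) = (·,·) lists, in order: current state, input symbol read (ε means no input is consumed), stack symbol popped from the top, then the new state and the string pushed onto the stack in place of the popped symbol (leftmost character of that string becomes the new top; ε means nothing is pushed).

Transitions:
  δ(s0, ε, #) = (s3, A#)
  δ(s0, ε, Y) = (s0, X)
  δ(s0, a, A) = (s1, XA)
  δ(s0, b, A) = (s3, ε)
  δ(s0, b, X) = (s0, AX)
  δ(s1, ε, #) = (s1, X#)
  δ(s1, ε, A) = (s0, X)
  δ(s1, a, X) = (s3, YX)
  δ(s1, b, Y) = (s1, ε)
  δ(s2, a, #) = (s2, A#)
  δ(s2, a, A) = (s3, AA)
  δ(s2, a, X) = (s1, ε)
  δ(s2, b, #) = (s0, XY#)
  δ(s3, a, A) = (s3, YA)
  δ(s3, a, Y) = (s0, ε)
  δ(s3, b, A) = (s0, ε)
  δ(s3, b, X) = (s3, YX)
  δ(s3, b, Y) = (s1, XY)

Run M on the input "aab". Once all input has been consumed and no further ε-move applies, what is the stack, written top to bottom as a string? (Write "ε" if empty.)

(s0, aab, #)
  ε-move, top #: go to s3, push A# → (s3, aab, A#)
  read a, top A: go to s3, push YA → (s3, ab, YA#)
  read a, top Y: go to s0, push ε → (s0, b, A#)
  read b, top A: go to s3, push ε → (s3, ε, #)
All input consumed in state s3 with stack #.

#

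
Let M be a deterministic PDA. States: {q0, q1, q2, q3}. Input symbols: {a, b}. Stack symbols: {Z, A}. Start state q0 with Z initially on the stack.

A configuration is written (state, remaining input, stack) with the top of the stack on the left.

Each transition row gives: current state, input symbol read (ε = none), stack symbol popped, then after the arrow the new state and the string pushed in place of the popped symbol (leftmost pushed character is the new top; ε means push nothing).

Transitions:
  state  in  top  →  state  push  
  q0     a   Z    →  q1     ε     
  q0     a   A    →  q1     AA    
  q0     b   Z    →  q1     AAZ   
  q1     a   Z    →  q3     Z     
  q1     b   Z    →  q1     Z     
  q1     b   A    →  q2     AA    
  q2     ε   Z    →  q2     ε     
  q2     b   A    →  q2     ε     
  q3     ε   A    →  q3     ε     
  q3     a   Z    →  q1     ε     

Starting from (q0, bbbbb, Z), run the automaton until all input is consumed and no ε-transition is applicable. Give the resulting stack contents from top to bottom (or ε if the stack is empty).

ε

(q0, bbbbb, Z)
  read b, top Z: go to q1, push AAZ → (q1, bbbb, AAZ)
  read b, top A: go to q2, push AA → (q2, bbb, AAAZ)
  read b, top A: go to q2, push ε → (q2, bb, AAZ)
  read b, top A: go to q2, push ε → (q2, b, AZ)
  read b, top A: go to q2, push ε → (q2, ε, Z)
  ε-move, top Z: go to q2, push ε → (q2, ε, ε)
All input consumed in state q2 with stack ε.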